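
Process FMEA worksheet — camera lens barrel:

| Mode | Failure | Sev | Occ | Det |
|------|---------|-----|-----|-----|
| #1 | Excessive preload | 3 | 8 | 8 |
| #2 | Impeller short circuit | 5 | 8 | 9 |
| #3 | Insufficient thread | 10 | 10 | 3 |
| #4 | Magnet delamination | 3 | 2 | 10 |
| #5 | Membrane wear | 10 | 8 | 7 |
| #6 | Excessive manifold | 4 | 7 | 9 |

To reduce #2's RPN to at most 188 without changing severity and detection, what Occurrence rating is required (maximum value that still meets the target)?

4

#2: S=5, O=8, D=9 → current RPN = 360.
Fixed product = 45. Need 45 × O ≤ 188, so O ≤ 188/45 = 4.18.
Maximum integer Occurrence rating = 4 (gives RPN 180; O=5 would give 225 > 188).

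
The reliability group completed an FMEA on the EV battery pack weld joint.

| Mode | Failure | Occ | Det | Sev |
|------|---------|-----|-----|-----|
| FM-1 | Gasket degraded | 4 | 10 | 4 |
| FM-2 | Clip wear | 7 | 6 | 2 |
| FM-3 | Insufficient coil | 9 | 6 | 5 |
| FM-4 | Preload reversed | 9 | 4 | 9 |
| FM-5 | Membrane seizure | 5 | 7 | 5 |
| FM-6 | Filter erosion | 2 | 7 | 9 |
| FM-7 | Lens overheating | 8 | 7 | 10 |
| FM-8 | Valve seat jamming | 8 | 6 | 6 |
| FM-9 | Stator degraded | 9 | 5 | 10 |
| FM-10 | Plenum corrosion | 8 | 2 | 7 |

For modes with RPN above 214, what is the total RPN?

1892

RPN = Severity × Occurrence × Detection:
  FM-1: 4 × 4 × 10 = 160
  FM-2: 2 × 7 × 6 = 84
  FM-3: 5 × 9 × 6 = 270
  FM-4: 9 × 9 × 4 = 324
  FM-5: 5 × 5 × 7 = 175
  FM-6: 9 × 2 × 7 = 126
  FM-7: 10 × 8 × 7 = 560
  FM-8: 6 × 8 × 6 = 288
  FM-9: 10 × 9 × 5 = 450
  FM-10: 7 × 8 × 2 = 112
RPN > 214: FM-3 (270), FM-4 (324), FM-7 (560), FM-8 (288), FM-9 (450).
Sum: 270 + 324 + 560 + 288 + 450 = 1892.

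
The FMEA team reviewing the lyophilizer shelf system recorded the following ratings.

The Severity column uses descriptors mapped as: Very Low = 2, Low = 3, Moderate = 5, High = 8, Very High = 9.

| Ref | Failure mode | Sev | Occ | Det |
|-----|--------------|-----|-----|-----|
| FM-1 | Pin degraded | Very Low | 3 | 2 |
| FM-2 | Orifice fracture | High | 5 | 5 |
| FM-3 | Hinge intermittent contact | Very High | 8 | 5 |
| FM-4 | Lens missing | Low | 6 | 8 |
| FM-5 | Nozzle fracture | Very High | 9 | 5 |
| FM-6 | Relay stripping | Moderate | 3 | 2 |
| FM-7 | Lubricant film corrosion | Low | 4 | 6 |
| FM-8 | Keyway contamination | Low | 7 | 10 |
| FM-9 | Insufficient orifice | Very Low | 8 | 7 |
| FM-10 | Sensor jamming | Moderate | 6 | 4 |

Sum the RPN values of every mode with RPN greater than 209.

975

RPN = Severity × Occurrence × Detection:
  FM-1: 2 × 3 × 2 = 12
  FM-2: 8 × 5 × 5 = 200
  FM-3: 9 × 8 × 5 = 360
  FM-4: 3 × 6 × 8 = 144
  FM-5: 9 × 9 × 5 = 405
  FM-6: 5 × 3 × 2 = 30
  FM-7: 3 × 4 × 6 = 72
  FM-8: 3 × 7 × 10 = 210
  FM-9: 2 × 8 × 7 = 112
  FM-10: 5 × 6 × 4 = 120
RPN > 209: FM-3 (360), FM-5 (405), FM-8 (210).
Sum: 360 + 405 + 210 = 975.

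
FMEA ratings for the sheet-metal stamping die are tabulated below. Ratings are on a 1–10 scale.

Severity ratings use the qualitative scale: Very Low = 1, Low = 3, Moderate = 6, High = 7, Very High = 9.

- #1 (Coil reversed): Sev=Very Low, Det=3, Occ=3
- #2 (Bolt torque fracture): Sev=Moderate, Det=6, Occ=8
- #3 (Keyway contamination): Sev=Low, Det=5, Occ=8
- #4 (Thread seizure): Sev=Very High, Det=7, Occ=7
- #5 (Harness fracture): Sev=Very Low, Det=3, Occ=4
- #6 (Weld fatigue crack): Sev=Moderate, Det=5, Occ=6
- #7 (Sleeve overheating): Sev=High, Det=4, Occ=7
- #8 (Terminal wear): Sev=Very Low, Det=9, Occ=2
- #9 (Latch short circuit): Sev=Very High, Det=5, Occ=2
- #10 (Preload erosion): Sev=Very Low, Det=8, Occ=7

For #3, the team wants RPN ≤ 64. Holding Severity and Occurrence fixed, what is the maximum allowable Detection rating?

2

#3: S=3, O=8, D=5 → current RPN = 120.
Fixed product = 24. Need 24 × D ≤ 64, so D ≤ 64/24 = 2.67.
Maximum integer Detection rating = 2 (gives RPN 48; D=3 would give 72 > 64).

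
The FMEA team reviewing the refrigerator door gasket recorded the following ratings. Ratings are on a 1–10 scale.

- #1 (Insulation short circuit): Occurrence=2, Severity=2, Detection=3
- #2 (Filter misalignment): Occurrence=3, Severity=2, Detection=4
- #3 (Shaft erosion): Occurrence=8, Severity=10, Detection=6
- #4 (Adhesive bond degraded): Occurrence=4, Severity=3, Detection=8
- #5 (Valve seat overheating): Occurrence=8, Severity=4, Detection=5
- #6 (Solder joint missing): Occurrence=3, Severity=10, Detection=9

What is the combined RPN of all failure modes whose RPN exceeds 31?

1006

RPN = Severity × Occurrence × Detection:
  #1: 2 × 2 × 3 = 12
  #2: 2 × 3 × 4 = 24
  #3: 10 × 8 × 6 = 480
  #4: 3 × 4 × 8 = 96
  #5: 4 × 8 × 5 = 160
  #6: 10 × 3 × 9 = 270
RPN > 31: #3 (480), #4 (96), #5 (160), #6 (270).
Sum: 480 + 96 + 160 + 270 = 1006.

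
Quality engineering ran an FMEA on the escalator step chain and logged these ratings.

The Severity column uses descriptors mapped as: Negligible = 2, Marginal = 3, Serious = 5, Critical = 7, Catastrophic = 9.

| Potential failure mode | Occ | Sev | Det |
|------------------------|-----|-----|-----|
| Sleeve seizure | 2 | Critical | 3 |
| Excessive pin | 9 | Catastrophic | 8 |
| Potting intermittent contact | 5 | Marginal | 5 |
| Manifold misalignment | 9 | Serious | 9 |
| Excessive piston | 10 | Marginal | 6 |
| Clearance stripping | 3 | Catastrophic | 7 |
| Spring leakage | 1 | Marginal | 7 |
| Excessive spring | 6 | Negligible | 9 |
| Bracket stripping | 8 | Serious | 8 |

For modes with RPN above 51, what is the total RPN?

1925

RPN = Severity × Occurrence × Detection:
  Sleeve seizure: 7 × 2 × 3 = 42
  Excessive pin: 9 × 9 × 8 = 648
  Potting intermittent contact: 3 × 5 × 5 = 75
  Manifold misalignment: 5 × 9 × 9 = 405
  Excessive piston: 3 × 10 × 6 = 180
  Clearance stripping: 9 × 3 × 7 = 189
  Spring leakage: 3 × 1 × 7 = 21
  Excessive spring: 2 × 6 × 9 = 108
  Bracket stripping: 5 × 8 × 8 = 320
RPN > 51: Excessive pin (648), Potting intermittent contact (75), Manifold misalignment (405), Excessive piston (180), Clearance stripping (189), Excessive spring (108), Bracket stripping (320).
Sum: 648 + 75 + 405 + 180 + 189 + 108 + 320 = 1925.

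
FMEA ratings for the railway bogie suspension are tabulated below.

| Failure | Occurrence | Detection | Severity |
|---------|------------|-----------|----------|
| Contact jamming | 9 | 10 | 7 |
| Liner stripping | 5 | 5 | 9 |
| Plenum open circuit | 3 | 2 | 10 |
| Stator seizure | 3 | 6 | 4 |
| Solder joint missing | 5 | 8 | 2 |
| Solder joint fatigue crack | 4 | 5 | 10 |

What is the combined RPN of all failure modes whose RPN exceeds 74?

RPN = Severity × Occurrence × Detection:
  Contact jamming: 7 × 9 × 10 = 630
  Liner stripping: 9 × 5 × 5 = 225
  Plenum open circuit: 10 × 3 × 2 = 60
  Stator seizure: 4 × 3 × 6 = 72
  Solder joint missing: 2 × 5 × 8 = 80
  Solder joint fatigue crack: 10 × 4 × 5 = 200
RPN > 74: Contact jamming (630), Liner stripping (225), Solder joint missing (80), Solder joint fatigue crack (200).
Sum: 630 + 225 + 80 + 200 = 1135.

1135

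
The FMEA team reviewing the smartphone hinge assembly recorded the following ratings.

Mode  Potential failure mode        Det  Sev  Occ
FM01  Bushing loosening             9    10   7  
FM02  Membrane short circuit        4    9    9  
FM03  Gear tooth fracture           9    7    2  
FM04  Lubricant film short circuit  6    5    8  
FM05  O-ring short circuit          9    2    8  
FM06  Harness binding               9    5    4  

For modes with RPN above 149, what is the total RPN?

1374

RPN = Severity × Occurrence × Detection:
  FM01: 10 × 7 × 9 = 630
  FM02: 9 × 9 × 4 = 324
  FM03: 7 × 2 × 9 = 126
  FM04: 5 × 8 × 6 = 240
  FM05: 2 × 8 × 9 = 144
  FM06: 5 × 4 × 9 = 180
RPN > 149: FM01 (630), FM02 (324), FM04 (240), FM06 (180).
Sum: 630 + 324 + 240 + 180 = 1374.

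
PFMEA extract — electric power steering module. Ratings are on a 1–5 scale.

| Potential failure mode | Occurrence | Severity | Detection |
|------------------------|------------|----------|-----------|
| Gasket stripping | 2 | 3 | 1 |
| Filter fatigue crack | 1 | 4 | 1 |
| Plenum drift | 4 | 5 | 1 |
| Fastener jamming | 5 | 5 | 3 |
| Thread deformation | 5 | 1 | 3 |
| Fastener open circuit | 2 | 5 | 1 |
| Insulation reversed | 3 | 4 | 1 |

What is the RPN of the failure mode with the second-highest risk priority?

20

RPN = Severity × Occurrence × Detection:
  Gasket stripping: 3 × 2 × 1 = 6
  Filter fatigue crack: 4 × 1 × 1 = 4
  Plenum drift: 5 × 4 × 1 = 20
  Fastener jamming: 5 × 5 × 3 = 75
  Thread deformation: 1 × 5 × 3 = 15
  Fastener open circuit: 5 × 2 × 1 = 10
  Insulation reversed: 4 × 3 × 1 = 12
Sorted descending: 75, 20, 15, 12, 10, 6, 4.
The second-highest RPN is 20 (Plenum drift).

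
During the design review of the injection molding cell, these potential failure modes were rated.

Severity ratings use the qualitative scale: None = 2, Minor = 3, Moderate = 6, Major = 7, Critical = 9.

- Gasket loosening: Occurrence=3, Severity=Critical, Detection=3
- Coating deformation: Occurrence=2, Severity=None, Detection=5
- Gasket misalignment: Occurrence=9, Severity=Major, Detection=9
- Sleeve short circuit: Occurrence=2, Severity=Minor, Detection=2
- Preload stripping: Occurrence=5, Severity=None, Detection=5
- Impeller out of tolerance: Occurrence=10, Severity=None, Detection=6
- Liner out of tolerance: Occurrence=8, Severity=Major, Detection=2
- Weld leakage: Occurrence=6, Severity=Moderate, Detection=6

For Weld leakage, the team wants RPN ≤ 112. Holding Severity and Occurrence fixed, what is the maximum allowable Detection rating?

Weld leakage: S=6, O=6, D=6 → current RPN = 216.
Fixed product = 36. Need 36 × D ≤ 112, so D ≤ 112/36 = 3.11.
Maximum integer Detection rating = 3 (gives RPN 108; D=4 would give 144 > 112).

3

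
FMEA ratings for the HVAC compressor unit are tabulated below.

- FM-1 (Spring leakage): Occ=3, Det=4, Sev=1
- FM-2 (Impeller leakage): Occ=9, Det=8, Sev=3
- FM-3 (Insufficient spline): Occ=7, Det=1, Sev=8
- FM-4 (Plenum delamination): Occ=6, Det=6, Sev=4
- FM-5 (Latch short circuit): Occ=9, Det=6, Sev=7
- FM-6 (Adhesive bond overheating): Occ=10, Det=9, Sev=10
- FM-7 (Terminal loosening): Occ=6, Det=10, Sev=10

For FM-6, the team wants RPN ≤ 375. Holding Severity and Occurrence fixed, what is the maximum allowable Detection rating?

FM-6: S=10, O=10, D=9 → current RPN = 900.
Fixed product = 100. Need 100 × D ≤ 375, so D ≤ 375/100 = 3.75.
Maximum integer Detection rating = 3 (gives RPN 300; D=4 would give 400 > 375).

3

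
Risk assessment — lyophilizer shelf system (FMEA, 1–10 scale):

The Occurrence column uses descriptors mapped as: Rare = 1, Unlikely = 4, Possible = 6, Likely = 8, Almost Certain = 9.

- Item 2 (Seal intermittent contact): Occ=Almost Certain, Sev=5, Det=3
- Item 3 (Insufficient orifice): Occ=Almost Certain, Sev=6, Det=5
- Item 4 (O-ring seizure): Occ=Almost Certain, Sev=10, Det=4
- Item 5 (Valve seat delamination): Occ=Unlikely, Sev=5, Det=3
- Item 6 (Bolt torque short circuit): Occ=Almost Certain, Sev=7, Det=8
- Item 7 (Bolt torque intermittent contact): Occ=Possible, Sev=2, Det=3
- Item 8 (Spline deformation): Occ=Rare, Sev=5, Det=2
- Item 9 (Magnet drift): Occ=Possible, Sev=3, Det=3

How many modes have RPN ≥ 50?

6

RPN = Severity × Occurrence × Detection:
  Item 2: 5 × 9 × 3 = 135
  Item 3: 6 × 9 × 5 = 270
  Item 4: 10 × 9 × 4 = 360
  Item 5: 5 × 4 × 3 = 60
  Item 6: 7 × 9 × 8 = 504
  Item 7: 2 × 6 × 3 = 36
  Item 8: 5 × 1 × 2 = 10
  Item 9: 3 × 6 × 3 = 54
Modes with RPN ≥ 50: Item 2 (135), Item 3 (270), Item 4 (360), Item 5 (60), Item 6 (504), Item 9 (54) → 6.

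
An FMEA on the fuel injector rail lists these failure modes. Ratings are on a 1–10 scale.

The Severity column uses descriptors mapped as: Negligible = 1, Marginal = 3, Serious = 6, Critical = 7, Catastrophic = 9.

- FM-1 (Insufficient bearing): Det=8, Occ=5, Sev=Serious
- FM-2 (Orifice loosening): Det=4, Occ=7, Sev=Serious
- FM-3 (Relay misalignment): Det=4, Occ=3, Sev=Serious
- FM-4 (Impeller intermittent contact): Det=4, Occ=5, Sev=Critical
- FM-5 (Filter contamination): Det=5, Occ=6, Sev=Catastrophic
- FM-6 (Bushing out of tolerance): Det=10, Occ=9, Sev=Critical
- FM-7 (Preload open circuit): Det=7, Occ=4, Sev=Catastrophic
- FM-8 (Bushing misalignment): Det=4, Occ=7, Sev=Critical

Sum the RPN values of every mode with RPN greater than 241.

1152

RPN = Severity × Occurrence × Detection:
  FM-1: 6 × 5 × 8 = 240
  FM-2: 6 × 7 × 4 = 168
  FM-3: 6 × 3 × 4 = 72
  FM-4: 7 × 5 × 4 = 140
  FM-5: 9 × 6 × 5 = 270
  FM-6: 7 × 9 × 10 = 630
  FM-7: 9 × 4 × 7 = 252
  FM-8: 7 × 7 × 4 = 196
RPN > 241: FM-5 (270), FM-6 (630), FM-7 (252).
Sum: 270 + 630 + 252 = 1152.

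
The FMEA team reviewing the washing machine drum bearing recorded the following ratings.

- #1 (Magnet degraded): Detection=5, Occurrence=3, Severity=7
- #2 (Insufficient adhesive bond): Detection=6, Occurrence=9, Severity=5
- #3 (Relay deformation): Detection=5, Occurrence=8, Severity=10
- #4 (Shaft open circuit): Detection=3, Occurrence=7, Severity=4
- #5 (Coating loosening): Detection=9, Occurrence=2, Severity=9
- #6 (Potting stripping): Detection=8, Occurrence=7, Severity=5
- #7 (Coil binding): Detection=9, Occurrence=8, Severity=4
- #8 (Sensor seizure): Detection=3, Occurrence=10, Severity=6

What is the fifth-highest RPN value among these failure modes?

RPN = Severity × Occurrence × Detection:
  #1: 7 × 3 × 5 = 105
  #2: 5 × 9 × 6 = 270
  #3: 10 × 8 × 5 = 400
  #4: 4 × 7 × 3 = 84
  #5: 9 × 2 × 9 = 162
  #6: 5 × 7 × 8 = 280
  #7: 4 × 8 × 9 = 288
  #8: 6 × 10 × 3 = 180
Sorted descending: 400, 288, 280, 270, 180, 162, 105, 84.
The fifth-highest RPN is 180 (#8).

180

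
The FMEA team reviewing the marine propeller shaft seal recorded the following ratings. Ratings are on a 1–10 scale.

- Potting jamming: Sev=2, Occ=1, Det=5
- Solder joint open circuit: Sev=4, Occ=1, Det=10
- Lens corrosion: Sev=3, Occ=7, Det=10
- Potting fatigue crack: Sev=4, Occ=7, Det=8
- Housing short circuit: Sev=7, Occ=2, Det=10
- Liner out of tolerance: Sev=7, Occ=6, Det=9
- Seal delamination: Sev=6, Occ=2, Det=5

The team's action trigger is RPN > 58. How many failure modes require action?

RPN = Severity × Occurrence × Detection:
  Potting jamming: 2 × 1 × 5 = 10
  Solder joint open circuit: 4 × 1 × 10 = 40
  Lens corrosion: 3 × 7 × 10 = 210
  Potting fatigue crack: 4 × 7 × 8 = 224
  Housing short circuit: 7 × 2 × 10 = 140
  Liner out of tolerance: 7 × 6 × 9 = 378
  Seal delamination: 6 × 2 × 5 = 60
Modes with RPN > 58: Lens corrosion (210), Potting fatigue crack (224), Housing short circuit (140), Liner out of tolerance (378), Seal delamination (60) → 5.

5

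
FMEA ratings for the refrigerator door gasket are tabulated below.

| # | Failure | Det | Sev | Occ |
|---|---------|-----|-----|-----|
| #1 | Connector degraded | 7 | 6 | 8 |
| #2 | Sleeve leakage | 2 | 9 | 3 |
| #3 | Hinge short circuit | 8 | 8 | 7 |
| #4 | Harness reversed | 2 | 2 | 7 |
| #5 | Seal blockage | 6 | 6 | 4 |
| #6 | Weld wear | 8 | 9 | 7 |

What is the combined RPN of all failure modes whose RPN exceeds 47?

RPN = Severity × Occurrence × Detection:
  #1: 6 × 8 × 7 = 336
  #2: 9 × 3 × 2 = 54
  #3: 8 × 7 × 8 = 448
  #4: 2 × 7 × 2 = 28
  #5: 6 × 4 × 6 = 144
  #6: 9 × 7 × 8 = 504
RPN > 47: #1 (336), #2 (54), #3 (448), #5 (144), #6 (504).
Sum: 336 + 54 + 448 + 144 + 504 = 1486.

1486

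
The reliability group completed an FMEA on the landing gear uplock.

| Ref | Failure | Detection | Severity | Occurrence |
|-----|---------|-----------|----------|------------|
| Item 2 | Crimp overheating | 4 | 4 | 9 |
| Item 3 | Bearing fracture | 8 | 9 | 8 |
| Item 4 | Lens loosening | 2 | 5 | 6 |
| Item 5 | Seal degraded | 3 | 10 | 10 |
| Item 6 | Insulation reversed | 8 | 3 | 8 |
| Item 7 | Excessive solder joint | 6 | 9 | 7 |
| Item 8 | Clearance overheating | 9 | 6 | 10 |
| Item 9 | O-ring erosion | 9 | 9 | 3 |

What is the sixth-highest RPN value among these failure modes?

192

RPN = Severity × Occurrence × Detection:
  Item 2: 4 × 9 × 4 = 144
  Item 3: 9 × 8 × 8 = 576
  Item 4: 5 × 6 × 2 = 60
  Item 5: 10 × 10 × 3 = 300
  Item 6: 3 × 8 × 8 = 192
  Item 7: 9 × 7 × 6 = 378
  Item 8: 6 × 10 × 9 = 540
  Item 9: 9 × 3 × 9 = 243
Sorted descending: 576, 540, 378, 300, 243, 192, 144, 60.
The sixth-highest RPN is 192 (Item 6).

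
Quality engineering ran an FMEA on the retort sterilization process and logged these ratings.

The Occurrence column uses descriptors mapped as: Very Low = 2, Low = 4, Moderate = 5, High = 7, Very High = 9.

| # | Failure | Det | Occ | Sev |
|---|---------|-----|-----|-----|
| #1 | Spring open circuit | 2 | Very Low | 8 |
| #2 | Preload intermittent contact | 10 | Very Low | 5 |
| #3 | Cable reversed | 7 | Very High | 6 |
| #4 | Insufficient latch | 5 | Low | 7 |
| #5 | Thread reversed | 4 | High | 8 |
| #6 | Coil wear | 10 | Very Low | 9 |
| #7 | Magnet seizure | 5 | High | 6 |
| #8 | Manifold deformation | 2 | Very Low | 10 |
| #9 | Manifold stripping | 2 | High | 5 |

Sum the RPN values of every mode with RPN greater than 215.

602

RPN = Severity × Occurrence × Detection:
  #1: 8 × 2 × 2 = 32
  #2: 5 × 2 × 10 = 100
  #3: 6 × 9 × 7 = 378
  #4: 7 × 4 × 5 = 140
  #5: 8 × 7 × 4 = 224
  #6: 9 × 2 × 10 = 180
  #7: 6 × 7 × 5 = 210
  #8: 10 × 2 × 2 = 40
  #9: 5 × 7 × 2 = 70
RPN > 215: #3 (378), #5 (224).
Sum: 378 + 224 = 602.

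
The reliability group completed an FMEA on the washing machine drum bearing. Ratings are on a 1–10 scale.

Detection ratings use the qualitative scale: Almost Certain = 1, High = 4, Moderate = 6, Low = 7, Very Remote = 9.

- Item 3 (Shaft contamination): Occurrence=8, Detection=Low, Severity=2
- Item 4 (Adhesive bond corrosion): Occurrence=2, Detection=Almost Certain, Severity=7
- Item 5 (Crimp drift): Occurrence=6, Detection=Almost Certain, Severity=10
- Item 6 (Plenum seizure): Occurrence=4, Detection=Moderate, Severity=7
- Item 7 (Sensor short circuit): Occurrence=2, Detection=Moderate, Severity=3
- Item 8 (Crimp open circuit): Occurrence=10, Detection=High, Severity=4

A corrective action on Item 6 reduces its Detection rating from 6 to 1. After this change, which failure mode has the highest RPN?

RPN = Severity × Occurrence × Detection:
  Item 3: 2 × 8 × 7 = 112
  Item 4: 7 × 2 × 1 = 14
  Item 5: 10 × 6 × 1 = 60
  Item 6: 7 × 4 × 6 = 168
  Item 7: 3 × 2 × 6 = 36
  Item 8: 4 × 10 × 4 = 160
After action: Item 6 → 7 × 4 × 1 = 28.
Revised RPNs: Item 8=160, Item 3=112, Item 5=60, Item 7=36, Item 6=28, Item 4=14.
Highest is now Item 8 (160).

Item 8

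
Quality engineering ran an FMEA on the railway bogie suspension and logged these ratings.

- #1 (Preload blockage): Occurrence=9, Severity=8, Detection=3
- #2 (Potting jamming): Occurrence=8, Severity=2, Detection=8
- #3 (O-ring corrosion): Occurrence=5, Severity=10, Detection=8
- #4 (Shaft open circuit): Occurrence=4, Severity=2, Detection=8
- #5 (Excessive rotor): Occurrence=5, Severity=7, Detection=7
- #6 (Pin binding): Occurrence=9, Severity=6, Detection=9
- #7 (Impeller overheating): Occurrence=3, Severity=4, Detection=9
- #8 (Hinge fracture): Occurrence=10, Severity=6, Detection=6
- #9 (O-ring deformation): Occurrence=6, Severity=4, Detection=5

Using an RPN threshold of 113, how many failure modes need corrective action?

7

RPN = Severity × Occurrence × Detection:
  #1: 8 × 9 × 3 = 216
  #2: 2 × 8 × 8 = 128
  #3: 10 × 5 × 8 = 400
  #4: 2 × 4 × 8 = 64
  #5: 7 × 5 × 7 = 245
  #6: 6 × 9 × 9 = 486
  #7: 4 × 3 × 9 = 108
  #8: 6 × 10 × 6 = 360
  #9: 4 × 6 × 5 = 120
Modes with RPN ≥ 113: #1 (216), #2 (128), #3 (400), #5 (245), #6 (486), #8 (360), #9 (120) → 7.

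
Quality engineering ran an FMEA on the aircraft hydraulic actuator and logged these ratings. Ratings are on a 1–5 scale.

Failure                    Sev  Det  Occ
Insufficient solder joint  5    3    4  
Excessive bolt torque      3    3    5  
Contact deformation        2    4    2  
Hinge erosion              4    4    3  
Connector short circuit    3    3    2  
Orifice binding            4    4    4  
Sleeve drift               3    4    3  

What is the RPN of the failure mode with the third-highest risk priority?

RPN = Severity × Occurrence × Detection:
  Insufficient solder joint: 5 × 4 × 3 = 60
  Excessive bolt torque: 3 × 5 × 3 = 45
  Contact deformation: 2 × 2 × 4 = 16
  Hinge erosion: 4 × 3 × 4 = 48
  Connector short circuit: 3 × 2 × 3 = 18
  Orifice binding: 4 × 4 × 4 = 64
  Sleeve drift: 3 × 3 × 4 = 36
Sorted descending: 64, 60, 48, 45, 36, 18, 16.
The third-highest RPN is 48 (Hinge erosion).

48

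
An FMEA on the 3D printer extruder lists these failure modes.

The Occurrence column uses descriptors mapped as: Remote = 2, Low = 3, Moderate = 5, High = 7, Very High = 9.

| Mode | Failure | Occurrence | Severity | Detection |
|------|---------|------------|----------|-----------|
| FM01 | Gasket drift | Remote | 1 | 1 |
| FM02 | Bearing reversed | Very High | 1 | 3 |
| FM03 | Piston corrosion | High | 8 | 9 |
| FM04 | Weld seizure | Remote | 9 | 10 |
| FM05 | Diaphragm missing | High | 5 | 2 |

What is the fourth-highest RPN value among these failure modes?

RPN = Severity × Occurrence × Detection:
  FM01: 1 × 2 × 1 = 2
  FM02: 1 × 9 × 3 = 27
  FM03: 8 × 7 × 9 = 504
  FM04: 9 × 2 × 10 = 180
  FM05: 5 × 7 × 2 = 70
Sorted descending: 504, 180, 70, 27, 2.
The fourth-highest RPN is 27 (FM02).

27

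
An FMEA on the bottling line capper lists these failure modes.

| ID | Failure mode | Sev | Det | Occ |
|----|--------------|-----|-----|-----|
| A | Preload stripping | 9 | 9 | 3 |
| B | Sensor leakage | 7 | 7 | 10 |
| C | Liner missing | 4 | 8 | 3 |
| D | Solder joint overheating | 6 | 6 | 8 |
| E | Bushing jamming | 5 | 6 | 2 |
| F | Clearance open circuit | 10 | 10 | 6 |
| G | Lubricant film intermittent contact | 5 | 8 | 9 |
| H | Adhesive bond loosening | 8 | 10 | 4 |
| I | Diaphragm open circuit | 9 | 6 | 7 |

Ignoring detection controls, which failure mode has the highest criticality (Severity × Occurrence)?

B

Criticality = Severity × Occurrence:
  A: 9 × 3 = 27
  B: 7 × 10 = 70
  C: 4 × 3 = 12
  D: 6 × 8 = 48
  E: 5 × 2 = 10
  F: 10 × 6 = 60
  G: 5 × 9 = 45
  H: 8 × 4 = 32
  I: 9 × 7 = 63
Highest criticality is 70 → B.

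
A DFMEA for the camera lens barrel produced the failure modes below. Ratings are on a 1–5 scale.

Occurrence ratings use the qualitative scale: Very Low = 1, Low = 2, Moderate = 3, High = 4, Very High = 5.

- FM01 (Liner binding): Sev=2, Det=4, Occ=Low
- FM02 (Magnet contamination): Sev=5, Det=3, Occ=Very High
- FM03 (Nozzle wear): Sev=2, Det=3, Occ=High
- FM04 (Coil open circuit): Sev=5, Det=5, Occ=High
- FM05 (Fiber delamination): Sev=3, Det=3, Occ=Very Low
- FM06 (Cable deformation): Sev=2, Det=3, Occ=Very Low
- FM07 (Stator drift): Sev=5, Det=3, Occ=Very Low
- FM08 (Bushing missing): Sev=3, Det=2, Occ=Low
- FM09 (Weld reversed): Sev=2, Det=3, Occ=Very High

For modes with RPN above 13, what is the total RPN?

RPN = Severity × Occurrence × Detection:
  FM01: 2 × 2 × 4 = 16
  FM02: 5 × 5 × 3 = 75
  FM03: 2 × 4 × 3 = 24
  FM04: 5 × 4 × 5 = 100
  FM05: 3 × 1 × 3 = 9
  FM06: 2 × 1 × 3 = 6
  FM07: 5 × 1 × 3 = 15
  FM08: 3 × 2 × 2 = 12
  FM09: 2 × 5 × 3 = 30
RPN > 13: FM01 (16), FM02 (75), FM03 (24), FM04 (100), FM07 (15), FM09 (30).
Sum: 16 + 75 + 24 + 100 + 15 + 30 = 260.

260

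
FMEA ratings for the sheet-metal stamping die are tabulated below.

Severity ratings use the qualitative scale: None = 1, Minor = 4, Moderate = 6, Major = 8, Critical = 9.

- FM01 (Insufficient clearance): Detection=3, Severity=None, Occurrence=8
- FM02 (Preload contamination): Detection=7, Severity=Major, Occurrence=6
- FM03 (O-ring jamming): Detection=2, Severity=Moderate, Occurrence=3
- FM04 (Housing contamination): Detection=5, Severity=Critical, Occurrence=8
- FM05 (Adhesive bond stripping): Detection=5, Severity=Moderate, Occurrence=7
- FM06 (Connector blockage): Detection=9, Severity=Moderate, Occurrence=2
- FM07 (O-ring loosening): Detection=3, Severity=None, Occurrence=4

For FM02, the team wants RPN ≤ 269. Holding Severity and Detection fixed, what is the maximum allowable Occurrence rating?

4

FM02: S=8, O=6, D=7 → current RPN = 336.
Fixed product = 56. Need 56 × O ≤ 269, so O ≤ 269/56 = 4.80.
Maximum integer Occurrence rating = 4 (gives RPN 224; O=5 would give 280 > 269).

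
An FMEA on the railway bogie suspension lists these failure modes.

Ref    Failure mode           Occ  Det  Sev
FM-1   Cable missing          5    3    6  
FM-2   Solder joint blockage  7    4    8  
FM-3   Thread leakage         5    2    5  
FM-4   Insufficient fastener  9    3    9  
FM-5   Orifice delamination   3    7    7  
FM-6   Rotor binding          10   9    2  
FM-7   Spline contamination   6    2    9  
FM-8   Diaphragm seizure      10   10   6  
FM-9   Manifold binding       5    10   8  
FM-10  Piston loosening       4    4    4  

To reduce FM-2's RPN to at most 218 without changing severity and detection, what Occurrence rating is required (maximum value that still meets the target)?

FM-2: S=8, O=7, D=4 → current RPN = 224.
Fixed product = 32. Need 32 × O ≤ 218, so O ≤ 218/32 = 6.81.
Maximum integer Occurrence rating = 6 (gives RPN 192; O=7 would give 224 > 218).

6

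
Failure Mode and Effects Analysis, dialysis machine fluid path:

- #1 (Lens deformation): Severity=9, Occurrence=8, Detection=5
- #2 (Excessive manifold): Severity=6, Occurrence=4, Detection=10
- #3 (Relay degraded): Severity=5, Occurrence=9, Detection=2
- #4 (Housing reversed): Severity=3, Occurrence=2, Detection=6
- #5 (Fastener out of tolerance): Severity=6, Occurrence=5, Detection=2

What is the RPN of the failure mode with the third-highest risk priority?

RPN = Severity × Occurrence × Detection:
  #1: 9 × 8 × 5 = 360
  #2: 6 × 4 × 10 = 240
  #3: 5 × 9 × 2 = 90
  #4: 3 × 2 × 6 = 36
  #5: 6 × 5 × 2 = 60
Sorted descending: 360, 240, 90, 60, 36.
The third-highest RPN is 90 (#3).

90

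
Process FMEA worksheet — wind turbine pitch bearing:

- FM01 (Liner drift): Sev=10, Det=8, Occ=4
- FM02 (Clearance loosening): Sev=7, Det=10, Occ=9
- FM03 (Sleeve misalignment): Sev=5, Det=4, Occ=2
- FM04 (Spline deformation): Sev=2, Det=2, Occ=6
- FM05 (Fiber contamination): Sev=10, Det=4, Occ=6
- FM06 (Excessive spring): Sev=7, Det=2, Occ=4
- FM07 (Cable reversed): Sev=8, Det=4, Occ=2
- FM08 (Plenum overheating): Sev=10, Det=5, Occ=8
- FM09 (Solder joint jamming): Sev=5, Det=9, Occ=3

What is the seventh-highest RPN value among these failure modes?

56

RPN = Severity × Occurrence × Detection:
  FM01: 10 × 4 × 8 = 320
  FM02: 7 × 9 × 10 = 630
  FM03: 5 × 2 × 4 = 40
  FM04: 2 × 6 × 2 = 24
  FM05: 10 × 6 × 4 = 240
  FM06: 7 × 4 × 2 = 56
  FM07: 8 × 2 × 4 = 64
  FM08: 10 × 8 × 5 = 400
  FM09: 5 × 3 × 9 = 135
Sorted descending: 630, 400, 320, 240, 135, 64, 56, 40, 24.
The seventh-highest RPN is 56 (FM06).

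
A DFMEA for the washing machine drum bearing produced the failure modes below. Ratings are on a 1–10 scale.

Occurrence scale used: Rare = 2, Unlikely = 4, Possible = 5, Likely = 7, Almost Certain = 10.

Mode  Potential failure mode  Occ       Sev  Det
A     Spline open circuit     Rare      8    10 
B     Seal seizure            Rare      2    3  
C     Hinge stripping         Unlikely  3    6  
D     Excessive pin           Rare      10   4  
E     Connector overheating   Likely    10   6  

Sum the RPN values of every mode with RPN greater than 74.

660

RPN = Severity × Occurrence × Detection:
  A: 8 × 2 × 10 = 160
  B: 2 × 2 × 3 = 12
  C: 3 × 4 × 6 = 72
  D: 10 × 2 × 4 = 80
  E: 10 × 7 × 6 = 420
RPN > 74: A (160), D (80), E (420).
Sum: 160 + 80 + 420 = 660.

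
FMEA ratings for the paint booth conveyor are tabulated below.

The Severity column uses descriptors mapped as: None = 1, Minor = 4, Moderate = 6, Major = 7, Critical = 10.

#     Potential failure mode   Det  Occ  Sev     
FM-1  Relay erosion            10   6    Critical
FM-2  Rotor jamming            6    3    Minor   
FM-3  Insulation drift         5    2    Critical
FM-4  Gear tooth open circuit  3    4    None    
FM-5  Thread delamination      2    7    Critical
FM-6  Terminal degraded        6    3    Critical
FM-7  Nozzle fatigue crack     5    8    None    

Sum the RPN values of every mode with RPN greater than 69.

RPN = Severity × Occurrence × Detection:
  FM-1: 10 × 6 × 10 = 600
  FM-2: 4 × 3 × 6 = 72
  FM-3: 10 × 2 × 5 = 100
  FM-4: 1 × 4 × 3 = 12
  FM-5: 10 × 7 × 2 = 140
  FM-6: 10 × 3 × 6 = 180
  FM-7: 1 × 8 × 5 = 40
RPN > 69: FM-1 (600), FM-2 (72), FM-3 (100), FM-5 (140), FM-6 (180).
Sum: 600 + 72 + 100 + 140 + 180 = 1092.

1092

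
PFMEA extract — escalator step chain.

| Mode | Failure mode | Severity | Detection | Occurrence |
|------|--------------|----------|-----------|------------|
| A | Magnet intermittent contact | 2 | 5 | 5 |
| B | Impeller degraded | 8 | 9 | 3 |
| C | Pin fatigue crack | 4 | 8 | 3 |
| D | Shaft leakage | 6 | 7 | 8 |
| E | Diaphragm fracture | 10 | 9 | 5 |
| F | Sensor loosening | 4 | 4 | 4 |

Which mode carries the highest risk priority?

E

RPN = Severity × Occurrence × Detection:
  A: 2 × 5 × 5 = 50
  B: 8 × 3 × 9 = 216
  C: 4 × 3 × 8 = 96
  D: 6 × 8 × 7 = 336
  E: 10 × 5 × 9 = 450
  F: 4 × 4 × 4 = 64
Highest RPN is 450 → E.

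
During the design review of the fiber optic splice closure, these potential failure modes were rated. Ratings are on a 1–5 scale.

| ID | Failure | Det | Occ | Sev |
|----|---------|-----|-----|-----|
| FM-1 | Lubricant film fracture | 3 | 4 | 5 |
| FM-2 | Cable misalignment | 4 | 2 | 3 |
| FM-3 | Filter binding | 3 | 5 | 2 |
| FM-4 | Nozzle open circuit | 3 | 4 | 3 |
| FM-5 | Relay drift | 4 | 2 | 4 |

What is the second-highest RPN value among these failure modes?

36

RPN = Severity × Occurrence × Detection:
  FM-1: 5 × 4 × 3 = 60
  FM-2: 3 × 2 × 4 = 24
  FM-3: 2 × 5 × 3 = 30
  FM-4: 3 × 4 × 3 = 36
  FM-5: 4 × 2 × 4 = 32
Sorted descending: 60, 36, 32, 30, 24.
The second-highest RPN is 36 (FM-4).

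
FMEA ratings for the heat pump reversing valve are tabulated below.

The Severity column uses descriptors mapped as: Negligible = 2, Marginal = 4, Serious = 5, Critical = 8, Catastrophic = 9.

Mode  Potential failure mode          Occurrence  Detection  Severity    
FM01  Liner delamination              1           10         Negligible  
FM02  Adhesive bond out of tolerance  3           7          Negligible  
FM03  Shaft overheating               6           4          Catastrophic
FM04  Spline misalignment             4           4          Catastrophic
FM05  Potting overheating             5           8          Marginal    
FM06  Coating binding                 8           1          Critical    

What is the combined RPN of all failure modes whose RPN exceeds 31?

626

RPN = Severity × Occurrence × Detection:
  FM01: 2 × 1 × 10 = 20
  FM02: 2 × 3 × 7 = 42
  FM03: 9 × 6 × 4 = 216
  FM04: 9 × 4 × 4 = 144
  FM05: 4 × 5 × 8 = 160
  FM06: 8 × 8 × 1 = 64
RPN > 31: FM02 (42), FM03 (216), FM04 (144), FM05 (160), FM06 (64).
Sum: 42 + 216 + 144 + 160 + 64 = 626.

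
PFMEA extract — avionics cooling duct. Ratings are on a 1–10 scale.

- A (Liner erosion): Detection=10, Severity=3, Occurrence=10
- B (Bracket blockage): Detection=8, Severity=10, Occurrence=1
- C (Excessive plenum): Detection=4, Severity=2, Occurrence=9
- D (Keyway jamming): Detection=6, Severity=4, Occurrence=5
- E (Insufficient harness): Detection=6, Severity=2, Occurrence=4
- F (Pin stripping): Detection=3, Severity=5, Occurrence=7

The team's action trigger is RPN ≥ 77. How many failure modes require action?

RPN = Severity × Occurrence × Detection:
  A: 3 × 10 × 10 = 300
  B: 10 × 1 × 8 = 80
  C: 2 × 9 × 4 = 72
  D: 4 × 5 × 6 = 120
  E: 2 × 4 × 6 = 48
  F: 5 × 7 × 3 = 105
Modes with RPN ≥ 77: A (300), B (80), D (120), F (105) → 4.

4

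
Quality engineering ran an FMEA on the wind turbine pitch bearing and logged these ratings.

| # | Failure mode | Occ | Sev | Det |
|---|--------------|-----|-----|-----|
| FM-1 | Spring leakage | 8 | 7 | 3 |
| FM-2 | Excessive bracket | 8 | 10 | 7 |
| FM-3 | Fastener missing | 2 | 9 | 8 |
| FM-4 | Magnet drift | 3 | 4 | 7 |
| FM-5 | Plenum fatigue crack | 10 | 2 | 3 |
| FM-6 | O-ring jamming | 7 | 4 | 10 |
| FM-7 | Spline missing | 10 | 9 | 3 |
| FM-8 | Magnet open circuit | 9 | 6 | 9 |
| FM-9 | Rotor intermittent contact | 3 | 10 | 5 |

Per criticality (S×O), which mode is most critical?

FM-7

Criticality = Severity × Occurrence:
  FM-1: 7 × 8 = 56
  FM-2: 10 × 8 = 80
  FM-3: 9 × 2 = 18
  FM-4: 4 × 3 = 12
  FM-5: 2 × 10 = 20
  FM-6: 4 × 7 = 28
  FM-7: 9 × 10 = 90
  FM-8: 6 × 9 = 54
  FM-9: 10 × 3 = 30
Highest criticality is 90 → FM-7.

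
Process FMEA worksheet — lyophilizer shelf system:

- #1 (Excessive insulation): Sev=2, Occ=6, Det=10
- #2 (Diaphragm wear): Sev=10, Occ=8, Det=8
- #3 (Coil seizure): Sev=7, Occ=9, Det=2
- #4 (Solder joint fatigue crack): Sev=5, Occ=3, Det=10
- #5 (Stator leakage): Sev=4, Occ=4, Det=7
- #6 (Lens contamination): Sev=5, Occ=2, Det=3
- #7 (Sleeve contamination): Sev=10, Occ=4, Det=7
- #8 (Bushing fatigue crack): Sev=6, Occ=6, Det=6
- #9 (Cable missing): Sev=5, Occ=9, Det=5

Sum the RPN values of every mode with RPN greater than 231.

920

RPN = Severity × Occurrence × Detection:
  #1: 2 × 6 × 10 = 120
  #2: 10 × 8 × 8 = 640
  #3: 7 × 9 × 2 = 126
  #4: 5 × 3 × 10 = 150
  #5: 4 × 4 × 7 = 112
  #6: 5 × 2 × 3 = 30
  #7: 10 × 4 × 7 = 280
  #8: 6 × 6 × 6 = 216
  #9: 5 × 9 × 5 = 225
RPN > 231: #2 (640), #7 (280).
Sum: 640 + 280 = 920.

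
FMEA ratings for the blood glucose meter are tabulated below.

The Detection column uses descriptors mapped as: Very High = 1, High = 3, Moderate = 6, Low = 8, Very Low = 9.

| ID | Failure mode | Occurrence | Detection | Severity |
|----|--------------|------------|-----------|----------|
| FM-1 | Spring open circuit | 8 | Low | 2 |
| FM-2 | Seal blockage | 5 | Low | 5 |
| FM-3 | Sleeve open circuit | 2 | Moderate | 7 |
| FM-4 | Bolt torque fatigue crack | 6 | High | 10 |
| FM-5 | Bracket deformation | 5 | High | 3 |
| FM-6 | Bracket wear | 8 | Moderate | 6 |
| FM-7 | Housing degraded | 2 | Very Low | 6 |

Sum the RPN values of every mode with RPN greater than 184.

488

RPN = Severity × Occurrence × Detection:
  FM-1: 2 × 8 × 8 = 128
  FM-2: 5 × 5 × 8 = 200
  FM-3: 7 × 2 × 6 = 84
  FM-4: 10 × 6 × 3 = 180
  FM-5: 3 × 5 × 3 = 45
  FM-6: 6 × 8 × 6 = 288
  FM-7: 6 × 2 × 9 = 108
RPN > 184: FM-2 (200), FM-6 (288).
Sum: 200 + 288 = 488.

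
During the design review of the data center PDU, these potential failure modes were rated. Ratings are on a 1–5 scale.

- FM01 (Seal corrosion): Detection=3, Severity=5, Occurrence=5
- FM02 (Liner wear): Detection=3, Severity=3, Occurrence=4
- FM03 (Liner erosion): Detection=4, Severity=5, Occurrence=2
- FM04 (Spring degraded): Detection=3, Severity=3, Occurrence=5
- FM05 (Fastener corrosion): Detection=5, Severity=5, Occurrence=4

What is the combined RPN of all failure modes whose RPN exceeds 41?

220

RPN = Severity × Occurrence × Detection:
  FM01: 5 × 5 × 3 = 75
  FM02: 3 × 4 × 3 = 36
  FM03: 5 × 2 × 4 = 40
  FM04: 3 × 5 × 3 = 45
  FM05: 5 × 4 × 5 = 100
RPN > 41: FM01 (75), FM04 (45), FM05 (100).
Sum: 75 + 45 + 100 = 220.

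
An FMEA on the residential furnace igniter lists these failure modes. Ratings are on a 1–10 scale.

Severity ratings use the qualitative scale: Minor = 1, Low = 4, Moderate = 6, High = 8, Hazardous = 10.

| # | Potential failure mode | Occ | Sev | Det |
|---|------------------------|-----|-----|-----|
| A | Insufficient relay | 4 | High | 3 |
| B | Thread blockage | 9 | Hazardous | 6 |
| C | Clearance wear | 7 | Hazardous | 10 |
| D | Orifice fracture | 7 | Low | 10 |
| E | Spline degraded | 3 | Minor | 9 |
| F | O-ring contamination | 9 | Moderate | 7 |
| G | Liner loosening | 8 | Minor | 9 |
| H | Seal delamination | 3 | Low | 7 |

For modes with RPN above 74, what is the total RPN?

2078

RPN = Severity × Occurrence × Detection:
  A: 8 × 4 × 3 = 96
  B: 10 × 9 × 6 = 540
  C: 10 × 7 × 10 = 700
  D: 4 × 7 × 10 = 280
  E: 1 × 3 × 9 = 27
  F: 6 × 9 × 7 = 378
  G: 1 × 8 × 9 = 72
  H: 4 × 3 × 7 = 84
RPN > 74: A (96), B (540), C (700), D (280), F (378), H (84).
Sum: 96 + 540 + 700 + 280 + 378 + 84 = 2078.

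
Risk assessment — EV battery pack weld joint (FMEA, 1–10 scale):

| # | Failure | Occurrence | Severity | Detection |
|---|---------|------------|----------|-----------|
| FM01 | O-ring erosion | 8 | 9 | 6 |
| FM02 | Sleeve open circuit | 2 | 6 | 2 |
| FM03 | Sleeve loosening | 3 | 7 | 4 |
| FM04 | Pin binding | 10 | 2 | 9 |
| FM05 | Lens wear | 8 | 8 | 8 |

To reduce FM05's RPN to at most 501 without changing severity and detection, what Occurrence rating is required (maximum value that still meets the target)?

7

FM05: S=8, O=8, D=8 → current RPN = 512.
Fixed product = 64. Need 64 × O ≤ 501, so O ≤ 501/64 = 7.83.
Maximum integer Occurrence rating = 7 (gives RPN 448; O=8 would give 512 > 501).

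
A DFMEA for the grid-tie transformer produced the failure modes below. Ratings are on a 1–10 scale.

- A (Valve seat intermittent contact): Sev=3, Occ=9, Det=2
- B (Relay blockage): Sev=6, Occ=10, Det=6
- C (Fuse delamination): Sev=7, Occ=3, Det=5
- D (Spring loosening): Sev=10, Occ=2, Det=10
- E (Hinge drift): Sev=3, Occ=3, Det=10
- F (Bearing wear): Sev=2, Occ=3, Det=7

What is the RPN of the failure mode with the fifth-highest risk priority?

54

RPN = Severity × Occurrence × Detection:
  A: 3 × 9 × 2 = 54
  B: 6 × 10 × 6 = 360
  C: 7 × 3 × 5 = 105
  D: 10 × 2 × 10 = 200
  E: 3 × 3 × 10 = 90
  F: 2 × 3 × 7 = 42
Sorted descending: 360, 200, 105, 90, 54, 42.
The fifth-highest RPN is 54 (A).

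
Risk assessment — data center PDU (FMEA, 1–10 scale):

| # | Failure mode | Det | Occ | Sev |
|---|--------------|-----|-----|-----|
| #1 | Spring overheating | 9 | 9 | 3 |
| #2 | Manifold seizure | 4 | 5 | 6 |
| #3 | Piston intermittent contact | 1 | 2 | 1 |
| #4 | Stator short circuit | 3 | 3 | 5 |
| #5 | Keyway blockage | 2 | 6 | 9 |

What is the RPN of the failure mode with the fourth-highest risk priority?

RPN = Severity × Occurrence × Detection:
  #1: 3 × 9 × 9 = 243
  #2: 6 × 5 × 4 = 120
  #3: 1 × 2 × 1 = 2
  #4: 5 × 3 × 3 = 45
  #5: 9 × 6 × 2 = 108
Sorted descending: 243, 120, 108, 45, 2.
The fourth-highest RPN is 45 (#4).

45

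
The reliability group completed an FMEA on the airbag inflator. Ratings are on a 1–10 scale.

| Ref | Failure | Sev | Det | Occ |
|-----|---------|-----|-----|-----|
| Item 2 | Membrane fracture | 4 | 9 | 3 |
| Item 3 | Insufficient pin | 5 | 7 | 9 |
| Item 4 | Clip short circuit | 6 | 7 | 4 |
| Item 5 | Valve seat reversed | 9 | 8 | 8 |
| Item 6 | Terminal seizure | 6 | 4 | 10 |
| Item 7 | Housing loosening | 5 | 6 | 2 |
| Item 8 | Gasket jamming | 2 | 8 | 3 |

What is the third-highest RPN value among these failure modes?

240

RPN = Severity × Occurrence × Detection:
  Item 2: 4 × 3 × 9 = 108
  Item 3: 5 × 9 × 7 = 315
  Item 4: 6 × 4 × 7 = 168
  Item 5: 9 × 8 × 8 = 576
  Item 6: 6 × 10 × 4 = 240
  Item 7: 5 × 2 × 6 = 60
  Item 8: 2 × 3 × 8 = 48
Sorted descending: 576, 315, 240, 168, 108, 60, 48.
The third-highest RPN is 240 (Item 6).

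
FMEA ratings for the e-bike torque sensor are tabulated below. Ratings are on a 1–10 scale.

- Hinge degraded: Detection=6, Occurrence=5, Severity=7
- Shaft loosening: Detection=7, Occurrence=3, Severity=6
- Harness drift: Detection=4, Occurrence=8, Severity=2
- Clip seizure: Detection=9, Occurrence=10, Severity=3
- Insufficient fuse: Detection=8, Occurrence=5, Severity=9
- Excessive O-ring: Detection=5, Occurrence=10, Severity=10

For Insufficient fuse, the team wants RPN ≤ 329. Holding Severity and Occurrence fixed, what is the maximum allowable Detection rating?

7

Insufficient fuse: S=9, O=5, D=8 → current RPN = 360.
Fixed product = 45. Need 45 × D ≤ 329, so D ≤ 329/45 = 7.31.
Maximum integer Detection rating = 7 (gives RPN 315; D=8 would give 360 > 329).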